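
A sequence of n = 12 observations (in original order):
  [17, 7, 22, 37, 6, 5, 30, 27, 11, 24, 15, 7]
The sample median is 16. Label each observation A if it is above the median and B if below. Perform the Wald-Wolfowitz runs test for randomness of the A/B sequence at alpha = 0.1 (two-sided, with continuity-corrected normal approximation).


Step 1: Compute median = 16; label A = above, B = below.
Labels in order: ABAABBAABABB  (n_A = 6, n_B = 6)
Step 2: Count runs R = 8.
Step 3: Under H0 (random ordering), E[R] = 2*n_A*n_B/(n_A+n_B) + 1 = 2*6*6/12 + 1 = 7.0000.
        Var[R] = 2*n_A*n_B*(2*n_A*n_B - n_A - n_B) / ((n_A+n_B)^2 * (n_A+n_B-1)) = 4320/1584 = 2.7273.
        SD[R] = 1.6514.
Step 4: Continuity-corrected z = (R - 0.5 - E[R]) / SD[R] = (8 - 0.5 - 7.0000) / 1.6514 = 0.3028.
Step 5: Two-sided p-value via normal approximation = 2*(1 - Phi(|z|)) = 0.762069.
Step 6: alpha = 0.1. fail to reject H0.

R = 8, z = 0.3028, p = 0.762069, fail to reject H0.


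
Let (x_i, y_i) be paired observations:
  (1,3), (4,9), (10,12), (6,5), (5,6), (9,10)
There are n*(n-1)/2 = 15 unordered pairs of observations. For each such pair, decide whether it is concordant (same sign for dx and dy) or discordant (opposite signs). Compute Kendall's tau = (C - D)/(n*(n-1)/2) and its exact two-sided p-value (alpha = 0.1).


Step 1: Enumerate the 15 unordered pairs (i,j) with i<j and classify each by sign(x_j-x_i) * sign(y_j-y_i).
  (1,2):dx=+3,dy=+6->C; (1,3):dx=+9,dy=+9->C; (1,4):dx=+5,dy=+2->C; (1,5):dx=+4,dy=+3->C
  (1,6):dx=+8,dy=+7->C; (2,3):dx=+6,dy=+3->C; (2,4):dx=+2,dy=-4->D; (2,5):dx=+1,dy=-3->D
  (2,6):dx=+5,dy=+1->C; (3,4):dx=-4,dy=-7->C; (3,5):dx=-5,dy=-6->C; (3,6):dx=-1,dy=-2->C
  (4,5):dx=-1,dy=+1->D; (4,6):dx=+3,dy=+5->C; (5,6):dx=+4,dy=+4->C
Step 2: C = 12, D = 3, total pairs = 15.
Step 3: tau = (C - D)/(n(n-1)/2) = (12 - 3)/15 = 0.600000.
Step 4: Exact two-sided p-value (enumerate n! = 720 permutations of y under H0): p = 0.136111.
Step 5: alpha = 0.1. fail to reject H0.

tau_b = 0.6000 (C=12, D=3), p = 0.136111, fail to reject H0.


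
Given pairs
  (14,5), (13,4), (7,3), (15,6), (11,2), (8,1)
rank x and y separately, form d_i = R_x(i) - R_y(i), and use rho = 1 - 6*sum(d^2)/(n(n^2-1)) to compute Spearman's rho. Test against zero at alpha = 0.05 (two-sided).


Step 1: Rank x and y separately (midranks; no ties here).
rank(x): 14->5, 13->4, 7->1, 15->6, 11->3, 8->2
rank(y): 5->5, 4->4, 3->3, 6->6, 2->2, 1->1
Step 2: d_i = R_x(i) - R_y(i); compute d_i^2.
  (5-5)^2=0, (4-4)^2=0, (1-3)^2=4, (6-6)^2=0, (3-2)^2=1, (2-1)^2=1
sum(d^2) = 6.
Step 3: rho = 1 - 6*6 / (6*(6^2 - 1)) = 1 - 36/210 = 0.828571.
Step 4: Under H0, t = rho * sqrt((n-2)/(1-rho^2)) = 2.9598 ~ t(4).
Step 5: Two-sided p-value from the t-distribution with 4 df = 0.041563.
Step 6: alpha = 0.05. reject H0.

rho = 0.8286, p = 0.041563, reject H0 at alpha = 0.05.


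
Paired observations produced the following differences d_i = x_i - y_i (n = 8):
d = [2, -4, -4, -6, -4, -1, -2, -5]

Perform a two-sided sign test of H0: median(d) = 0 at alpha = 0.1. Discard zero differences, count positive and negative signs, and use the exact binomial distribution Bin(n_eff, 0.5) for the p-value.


Step 1: Discard zero differences. Original n = 8; n_eff = number of nonzero differences = 8.
Nonzero differences (with sign): +2, -4, -4, -6, -4, -1, -2, -5
Step 2: Count signs: positive = 1, negative = 7.
Step 3: Under H0: P(positive) = 0.5, so the number of positives S ~ Bin(8, 0.5).
Step 4: Two-sided exact p-value = sum of Bin(8,0.5) probabilities at or below the observed probability = 0.070312.
Step 5: alpha = 0.1. reject H0.

n_eff = 8, pos = 1, neg = 7, p = 0.070312, reject H0.


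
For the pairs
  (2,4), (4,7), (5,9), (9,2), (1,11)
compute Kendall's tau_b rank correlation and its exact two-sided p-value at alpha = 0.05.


Step 1: Enumerate the 10 unordered pairs (i,j) with i<j and classify each by sign(x_j-x_i) * sign(y_j-y_i).
  (1,2):dx=+2,dy=+3->C; (1,3):dx=+3,dy=+5->C; (1,4):dx=+7,dy=-2->D; (1,5):dx=-1,dy=+7->D
  (2,3):dx=+1,dy=+2->C; (2,4):dx=+5,dy=-5->D; (2,5):dx=-3,dy=+4->D; (3,4):dx=+4,dy=-7->D
  (3,5):dx=-4,dy=+2->D; (4,5):dx=-8,dy=+9->D
Step 2: C = 3, D = 7, total pairs = 10.
Step 3: tau = (C - D)/(n(n-1)/2) = (3 - 7)/10 = -0.400000.
Step 4: Exact two-sided p-value (enumerate n! = 120 permutations of y under H0): p = 0.483333.
Step 5: alpha = 0.05. fail to reject H0.

tau_b = -0.4000 (C=3, D=7), p = 0.483333, fail to reject H0.


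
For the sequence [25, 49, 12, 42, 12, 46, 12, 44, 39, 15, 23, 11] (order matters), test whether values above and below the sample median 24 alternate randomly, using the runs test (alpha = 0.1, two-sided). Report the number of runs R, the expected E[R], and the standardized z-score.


Step 1: Compute median = 24; label A = above, B = below.
Labels in order: AABABABAABBB  (n_A = 6, n_B = 6)
Step 2: Count runs R = 8.
Step 3: Under H0 (random ordering), E[R] = 2*n_A*n_B/(n_A+n_B) + 1 = 2*6*6/12 + 1 = 7.0000.
        Var[R] = 2*n_A*n_B*(2*n_A*n_B - n_A - n_B) / ((n_A+n_B)^2 * (n_A+n_B-1)) = 4320/1584 = 2.7273.
        SD[R] = 1.6514.
Step 4: Continuity-corrected z = (R - 0.5 - E[R]) / SD[R] = (8 - 0.5 - 7.0000) / 1.6514 = 0.3028.
Step 5: Two-sided p-value via normal approximation = 2*(1 - Phi(|z|)) = 0.762069.
Step 6: alpha = 0.1. fail to reject H0.

R = 8, z = 0.3028, p = 0.762069, fail to reject H0.


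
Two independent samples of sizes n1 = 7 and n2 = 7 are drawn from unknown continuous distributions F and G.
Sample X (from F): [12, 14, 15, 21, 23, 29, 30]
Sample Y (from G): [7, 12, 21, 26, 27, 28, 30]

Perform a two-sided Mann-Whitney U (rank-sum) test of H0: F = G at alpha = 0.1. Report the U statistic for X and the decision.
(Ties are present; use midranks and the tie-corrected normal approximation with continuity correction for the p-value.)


Step 1: Combine and sort all 14 observations; assign midranks.
sorted (value, group): (7,Y), (12,X), (12,Y), (14,X), (15,X), (21,X), (21,Y), (23,X), (26,Y), (27,Y), (28,Y), (29,X), (30,X), (30,Y)
ranks: 7->1, 12->2.5, 12->2.5, 14->4, 15->5, 21->6.5, 21->6.5, 23->8, 26->9, 27->10, 28->11, 29->12, 30->13.5, 30->13.5
Step 2: Rank sum for X: R1 = 2.5 + 4 + 5 + 6.5 + 8 + 12 + 13.5 = 51.5.
Step 3: U_X = R1 - n1(n1+1)/2 = 51.5 - 7*8/2 = 51.5 - 28 = 23.5.
       U_Y = n1*n2 - U_X = 49 - 23.5 = 25.5.
Step 4: Ties are present, so use the tie-corrected normal approximation (with continuity correction) for the p-value.
Step 5: p-value = 0.948891; compare to alpha = 0.1. fail to reject H0.

U_X = 23.5, p = 0.948891, fail to reject H0 at alpha = 0.1.


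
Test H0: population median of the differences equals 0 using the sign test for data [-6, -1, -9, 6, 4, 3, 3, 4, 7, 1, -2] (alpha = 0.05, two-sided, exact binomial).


Step 1: Discard zero differences. Original n = 11; n_eff = number of nonzero differences = 11.
Nonzero differences (with sign): -6, -1, -9, +6, +4, +3, +3, +4, +7, +1, -2
Step 2: Count signs: positive = 7, negative = 4.
Step 3: Under H0: P(positive) = 0.5, so the number of positives S ~ Bin(11, 0.5).
Step 4: Two-sided exact p-value = sum of Bin(11,0.5) probabilities at or below the observed probability = 0.548828.
Step 5: alpha = 0.05. fail to reject H0.

n_eff = 11, pos = 7, neg = 4, p = 0.548828, fail to reject H0.


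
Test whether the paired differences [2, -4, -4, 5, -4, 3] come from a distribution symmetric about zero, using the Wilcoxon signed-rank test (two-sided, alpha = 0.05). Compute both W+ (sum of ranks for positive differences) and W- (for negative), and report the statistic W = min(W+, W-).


Step 1: Drop any zero differences (none here) and take |d_i|.
|d| = [2, 4, 4, 5, 4, 3]
Step 2: Midrank |d_i| (ties get averaged ranks).
ranks: |2|->1, |4|->4, |4|->4, |5|->6, |4|->4, |3|->2
Step 3: Attach original signs; sum ranks with positive sign and with negative sign.
W+ = 1 + 6 + 2 = 9
W- = 4 + 4 + 4 = 12
(Check: W+ + W- = 21 should equal n(n+1)/2 = 21.)
Step 4: Test statistic W = min(W+, W-) = 9.
Step 5: Ties in |d|, so use the tie-corrected normal approximation.
        E[W] = n(n+1)/4 = 6*7/4 = 10.5.
        Tie groups: |d|=4 (t=3); sum(t^3 - t) = 24.
        Var[W] = n(n+1)(2n+1)/24 - sum(t^3-t)/48 = 546/24 - 24/48 = 22.25.
        z = (W - E[W]) / sqrt(Var[W]) = (9 - 10.5) / 4.7170 = -0.3180.
        Two-sided p = 2*Phi(z) = 0.750485.
Step 6: alpha = 0.05. fail to reject H0.

W+ = 9, W- = 12, W = min = 9, p = 0.750485, fail to reject H0.


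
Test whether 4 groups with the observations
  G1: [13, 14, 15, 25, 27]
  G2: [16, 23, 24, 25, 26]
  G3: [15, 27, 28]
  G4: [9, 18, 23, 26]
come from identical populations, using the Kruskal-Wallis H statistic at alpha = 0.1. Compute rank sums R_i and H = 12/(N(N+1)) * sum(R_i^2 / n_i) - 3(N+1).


Step 1: Combine all N = 17 observations and assign midranks.
sorted (value, group, rank): (9,G4,1), (13,G1,2), (14,G1,3), (15,G1,4.5), (15,G3,4.5), (16,G2,6), (18,G4,7), (23,G2,8.5), (23,G4,8.5), (24,G2,10), (25,G1,11.5), (25,G2,11.5), (26,G2,13.5), (26,G4,13.5), (27,G1,15.5), (27,G3,15.5), (28,G3,17)
Step 2: Sum ranks within each group.
R_1 = 36.5 (n_1 = 5)
R_2 = 49.5 (n_2 = 5)
R_3 = 37 (n_3 = 3)
R_4 = 30 (n_4 = 4)
Step 3: H = 12/(N(N+1)) * sum(R_i^2/n_i) - 3(N+1)
     = 12/(17*18) * (36.5^2/5 + 49.5^2/5 + 37^2/3 + 30^2/4) - 3*18
     = 0.039216 * 1437.83 - 54
     = 2.385621.
Step 4: Ties present; correction factor C = 1 - 30/(17^3 - 17) = 0.993873. Corrected H = 2.385621 / 0.993873 = 2.400329.
Step 5: Under H0, H ~ chi^2(3); p-value = 0.493573.
Step 6: alpha = 0.1. fail to reject H0.

H = 2.4003, df = 3, p = 0.493573, fail to reject H0.


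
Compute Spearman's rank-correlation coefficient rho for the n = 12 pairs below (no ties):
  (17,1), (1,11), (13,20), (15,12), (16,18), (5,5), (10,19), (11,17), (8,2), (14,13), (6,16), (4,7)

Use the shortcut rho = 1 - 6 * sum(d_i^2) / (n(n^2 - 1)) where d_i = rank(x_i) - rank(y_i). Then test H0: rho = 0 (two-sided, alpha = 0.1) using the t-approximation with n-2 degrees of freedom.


Step 1: Rank x and y separately (midranks; no ties here).
rank(x): 17->12, 1->1, 13->8, 15->10, 16->11, 5->3, 10->6, 11->7, 8->5, 14->9, 6->4, 4->2
rank(y): 1->1, 11->5, 20->12, 12->6, 18->10, 5->3, 19->11, 17->9, 2->2, 13->7, 16->8, 7->4
Step 2: d_i = R_x(i) - R_y(i); compute d_i^2.
  (12-1)^2=121, (1-5)^2=16, (8-12)^2=16, (10-6)^2=16, (11-10)^2=1, (3-3)^2=0, (6-11)^2=25, (7-9)^2=4, (5-2)^2=9, (9-7)^2=4, (4-8)^2=16, (2-4)^2=4
sum(d^2) = 232.
Step 3: rho = 1 - 6*232 / (12*(12^2 - 1)) = 1 - 1392/1716 = 0.188811.
Step 4: Under H0, t = rho * sqrt((n-2)/(1-rho^2)) = 0.6080 ~ t(10).
Step 5: Two-sided p-value from the t-distribution with 10 df = 0.556737.
Step 6: alpha = 0.1. fail to reject H0.

rho = 0.1888, p = 0.556737, fail to reject H0 at alpha = 0.1.


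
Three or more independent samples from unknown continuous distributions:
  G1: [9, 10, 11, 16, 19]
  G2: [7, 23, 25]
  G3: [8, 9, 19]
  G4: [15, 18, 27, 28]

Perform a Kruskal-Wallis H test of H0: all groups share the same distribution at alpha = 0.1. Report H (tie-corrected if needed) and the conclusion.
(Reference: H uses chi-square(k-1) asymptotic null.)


Step 1: Combine all N = 15 observations and assign midranks.
sorted (value, group, rank): (7,G2,1), (8,G3,2), (9,G1,3.5), (9,G3,3.5), (10,G1,5), (11,G1,6), (15,G4,7), (16,G1,8), (18,G4,9), (19,G1,10.5), (19,G3,10.5), (23,G2,12), (25,G2,13), (27,G4,14), (28,G4,15)
Step 2: Sum ranks within each group.
R_1 = 33 (n_1 = 5)
R_2 = 26 (n_2 = 3)
R_3 = 16 (n_3 = 3)
R_4 = 45 (n_4 = 4)
Step 3: H = 12/(N(N+1)) * sum(R_i^2/n_i) - 3(N+1)
     = 12/(15*16) * (33^2/5 + 26^2/3 + 16^2/3 + 45^2/4) - 3*16
     = 0.050000 * 1034.72 - 48
     = 3.735833.
Step 4: Ties present; correction factor C = 1 - 12/(15^3 - 15) = 0.996429. Corrected H = 3.735833 / 0.996429 = 3.749223.
Step 5: Under H0, H ~ chi^2(3); p-value = 0.289848.
Step 6: alpha = 0.1. fail to reject H0.

H = 3.7492, df = 3, p = 0.289848, fail to reject H0.


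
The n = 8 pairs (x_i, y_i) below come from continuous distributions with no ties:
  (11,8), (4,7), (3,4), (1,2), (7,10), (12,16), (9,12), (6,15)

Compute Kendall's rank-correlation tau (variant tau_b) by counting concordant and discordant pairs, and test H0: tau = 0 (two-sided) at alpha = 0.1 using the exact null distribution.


Step 1: Enumerate the 28 unordered pairs (i,j) with i<j and classify each by sign(x_j-x_i) * sign(y_j-y_i).
  (1,2):dx=-7,dy=-1->C; (1,3):dx=-8,dy=-4->C; (1,4):dx=-10,dy=-6->C; (1,5):dx=-4,dy=+2->D
  (1,6):dx=+1,dy=+8->C; (1,7):dx=-2,dy=+4->D; (1,8):dx=-5,dy=+7->D; (2,3):dx=-1,dy=-3->C
  (2,4):dx=-3,dy=-5->C; (2,5):dx=+3,dy=+3->C; (2,6):dx=+8,dy=+9->C; (2,7):dx=+5,dy=+5->C
  (2,8):dx=+2,dy=+8->C; (3,4):dx=-2,dy=-2->C; (3,5):dx=+4,dy=+6->C; (3,6):dx=+9,dy=+12->C
  (3,7):dx=+6,dy=+8->C; (3,8):dx=+3,dy=+11->C; (4,5):dx=+6,dy=+8->C; (4,6):dx=+11,dy=+14->C
  (4,7):dx=+8,dy=+10->C; (4,8):dx=+5,dy=+13->C; (5,6):dx=+5,dy=+6->C; (5,7):dx=+2,dy=+2->C
  (5,8):dx=-1,dy=+5->D; (6,7):dx=-3,dy=-4->C; (6,8):dx=-6,dy=-1->C; (7,8):dx=-3,dy=+3->D
Step 2: C = 23, D = 5, total pairs = 28.
Step 3: tau = (C - D)/(n(n-1)/2) = (23 - 5)/28 = 0.642857.
Step 4: Exact two-sided p-value (enumerate n! = 40320 permutations of y under H0): p = 0.031151.
Step 5: alpha = 0.1. reject H0.

tau_b = 0.6429 (C=23, D=5), p = 0.031151, reject H0.


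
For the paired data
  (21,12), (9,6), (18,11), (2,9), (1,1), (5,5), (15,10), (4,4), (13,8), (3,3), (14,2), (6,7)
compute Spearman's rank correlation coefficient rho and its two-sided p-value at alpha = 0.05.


Step 1: Rank x and y separately (midranks; no ties here).
rank(x): 21->12, 9->7, 18->11, 2->2, 1->1, 5->5, 15->10, 4->4, 13->8, 3->3, 14->9, 6->6
rank(y): 12->12, 6->6, 11->11, 9->9, 1->1, 5->5, 10->10, 4->4, 8->8, 3->3, 2->2, 7->7
Step 2: d_i = R_x(i) - R_y(i); compute d_i^2.
  (12-12)^2=0, (7-6)^2=1, (11-11)^2=0, (2-9)^2=49, (1-1)^2=0, (5-5)^2=0, (10-10)^2=0, (4-4)^2=0, (8-8)^2=0, (3-3)^2=0, (9-2)^2=49, (6-7)^2=1
sum(d^2) = 100.
Step 3: rho = 1 - 6*100 / (12*(12^2 - 1)) = 1 - 600/1716 = 0.650350.
Step 4: Under H0, t = rho * sqrt((n-2)/(1-rho^2)) = 2.7073 ~ t(10).
Step 5: Two-sided p-value from the t-distribution with 10 df = 0.022034.
Step 6: alpha = 0.05. reject H0.

rho = 0.6503, p = 0.022034, reject H0 at alpha = 0.05.


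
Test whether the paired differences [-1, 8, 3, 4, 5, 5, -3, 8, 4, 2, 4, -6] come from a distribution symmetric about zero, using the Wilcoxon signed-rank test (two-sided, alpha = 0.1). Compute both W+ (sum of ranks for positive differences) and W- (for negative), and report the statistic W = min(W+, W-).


Step 1: Drop any zero differences (none here) and take |d_i|.
|d| = [1, 8, 3, 4, 5, 5, 3, 8, 4, 2, 4, 6]
Step 2: Midrank |d_i| (ties get averaged ranks).
ranks: |1|->1, |8|->11.5, |3|->3.5, |4|->6, |5|->8.5, |5|->8.5, |3|->3.5, |8|->11.5, |4|->6, |2|->2, |4|->6, |6|->10
Step 3: Attach original signs; sum ranks with positive sign and with negative sign.
W+ = 11.5 + 3.5 + 6 + 8.5 + 8.5 + 11.5 + 6 + 2 + 6 = 63.5
W- = 1 + 3.5 + 10 = 14.5
(Check: W+ + W- = 78 should equal n(n+1)/2 = 78.)
Step 4: Test statistic W = min(W+, W-) = 14.5.
Step 5: Ties in |d|, so use the tie-corrected normal approximation.
        E[W] = n(n+1)/4 = 12*13/4 = 39.
        Tie groups: |d|=3 (t=2), |d|=4 (t=3), |d|=5 (t=2), |d|=8 (t=2); sum(t^3 - t) = 42.
        Var[W] = n(n+1)(2n+1)/24 - sum(t^3-t)/48 = 3900/24 - 42/48 = 161.625.
        z = (W - E[W]) / sqrt(Var[W]) = (14.5 - 39) / 12.7132 = -1.9271.
        Two-sided p = 2*Phi(z) = 0.053963.
Step 6: alpha = 0.1. reject H0.

W+ = 63.5, W- = 14.5, W = min = 14.5, p = 0.053963, reject H0.


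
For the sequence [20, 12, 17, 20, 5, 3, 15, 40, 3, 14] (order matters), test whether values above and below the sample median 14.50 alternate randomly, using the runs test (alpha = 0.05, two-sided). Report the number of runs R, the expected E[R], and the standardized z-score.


Step 1: Compute median = 14.50; label A = above, B = below.
Labels in order: ABAABBAABB  (n_A = 5, n_B = 5)
Step 2: Count runs R = 6.
Step 3: Under H0 (random ordering), E[R] = 2*n_A*n_B/(n_A+n_B) + 1 = 2*5*5/10 + 1 = 6.0000.
        Var[R] = 2*n_A*n_B*(2*n_A*n_B - n_A - n_B) / ((n_A+n_B)^2 * (n_A+n_B-1)) = 2000/900 = 2.2222.
        SD[R] = 1.4907.
Step 4: R = E[R], so z = 0 with no continuity correction.
Step 5: Two-sided p-value via normal approximation = 2*(1 - Phi(|z|)) = 1.000000.
Step 6: alpha = 0.05. fail to reject H0.

R = 6, z = 0.0000, p = 1.000000, fail to reject H0.


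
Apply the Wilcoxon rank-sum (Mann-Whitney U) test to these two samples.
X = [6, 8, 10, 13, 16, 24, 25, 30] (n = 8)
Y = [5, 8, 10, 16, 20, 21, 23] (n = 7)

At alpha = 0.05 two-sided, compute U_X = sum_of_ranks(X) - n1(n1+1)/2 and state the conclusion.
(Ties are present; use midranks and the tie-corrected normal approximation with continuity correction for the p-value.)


Step 1: Combine and sort all 15 observations; assign midranks.
sorted (value, group): (5,Y), (6,X), (8,X), (8,Y), (10,X), (10,Y), (13,X), (16,X), (16,Y), (20,Y), (21,Y), (23,Y), (24,X), (25,X), (30,X)
ranks: 5->1, 6->2, 8->3.5, 8->3.5, 10->5.5, 10->5.5, 13->7, 16->8.5, 16->8.5, 20->10, 21->11, 23->12, 24->13, 25->14, 30->15
Step 2: Rank sum for X: R1 = 2 + 3.5 + 5.5 + 7 + 8.5 + 13 + 14 + 15 = 68.5.
Step 3: U_X = R1 - n1(n1+1)/2 = 68.5 - 8*9/2 = 68.5 - 36 = 32.5.
       U_Y = n1*n2 - U_X = 56 - 32.5 = 23.5.
Step 4: Ties are present, so use the tie-corrected normal approximation (with continuity correction) for the p-value.
Step 5: p-value = 0.642537; compare to alpha = 0.05. fail to reject H0.

U_X = 32.5, p = 0.642537, fail to reject H0 at alpha = 0.05.


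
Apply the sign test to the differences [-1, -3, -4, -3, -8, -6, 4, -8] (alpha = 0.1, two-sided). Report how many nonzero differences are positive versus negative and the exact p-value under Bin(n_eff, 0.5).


Step 1: Discard zero differences. Original n = 8; n_eff = number of nonzero differences = 8.
Nonzero differences (with sign): -1, -3, -4, -3, -8, -6, +4, -8
Step 2: Count signs: positive = 1, negative = 7.
Step 3: Under H0: P(positive) = 0.5, so the number of positives S ~ Bin(8, 0.5).
Step 4: Two-sided exact p-value = sum of Bin(8,0.5) probabilities at or below the observed probability = 0.070312.
Step 5: alpha = 0.1. reject H0.

n_eff = 8, pos = 1, neg = 7, p = 0.070312, reject H0.


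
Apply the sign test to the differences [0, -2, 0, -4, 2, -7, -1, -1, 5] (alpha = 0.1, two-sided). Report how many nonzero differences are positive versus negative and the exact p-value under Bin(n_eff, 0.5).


Step 1: Discard zero differences. Original n = 9; n_eff = number of nonzero differences = 7.
Nonzero differences (with sign): -2, -4, +2, -7, -1, -1, +5
Step 2: Count signs: positive = 2, negative = 5.
Step 3: Under H0: P(positive) = 0.5, so the number of positives S ~ Bin(7, 0.5).
Step 4: Two-sided exact p-value = sum of Bin(7,0.5) probabilities at or below the observed probability = 0.453125.
Step 5: alpha = 0.1. fail to reject H0.

n_eff = 7, pos = 2, neg = 5, p = 0.453125, fail to reject H0.


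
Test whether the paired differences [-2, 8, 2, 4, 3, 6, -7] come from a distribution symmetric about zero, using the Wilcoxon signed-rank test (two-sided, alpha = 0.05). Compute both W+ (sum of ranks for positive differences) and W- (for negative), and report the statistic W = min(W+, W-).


Step 1: Drop any zero differences (none here) and take |d_i|.
|d| = [2, 8, 2, 4, 3, 6, 7]
Step 2: Midrank |d_i| (ties get averaged ranks).
ranks: |2|->1.5, |8|->7, |2|->1.5, |4|->4, |3|->3, |6|->5, |7|->6
Step 3: Attach original signs; sum ranks with positive sign and with negative sign.
W+ = 7 + 1.5 + 4 + 3 + 5 = 20.5
W- = 1.5 + 6 = 7.5
(Check: W+ + W- = 28 should equal n(n+1)/2 = 28.)
Step 4: Test statistic W = min(W+, W-) = 7.5.
Step 5: Ties in |d|, so use the tie-corrected normal approximation.
        E[W] = n(n+1)/4 = 7*8/4 = 14.
        Tie groups: |d|=2 (t=2); sum(t^3 - t) = 6.
        Var[W] = n(n+1)(2n+1)/24 - sum(t^3-t)/48 = 840/24 - 6/48 = 34.875.
        z = (W - E[W]) / sqrt(Var[W]) = (7.5 - 14) / 5.9055 = -1.1007.
        Two-sided p = 2*Phi(z) = 0.271041.
Step 6: alpha = 0.05. fail to reject H0.

W+ = 20.5, W- = 7.5, W = min = 7.5, p = 0.271041, fail to reject H0.


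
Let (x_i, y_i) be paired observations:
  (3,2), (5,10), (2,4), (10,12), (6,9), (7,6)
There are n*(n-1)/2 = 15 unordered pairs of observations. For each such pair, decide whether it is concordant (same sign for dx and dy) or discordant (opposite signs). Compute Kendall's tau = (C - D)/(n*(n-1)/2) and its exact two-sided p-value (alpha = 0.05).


Step 1: Enumerate the 15 unordered pairs (i,j) with i<j and classify each by sign(x_j-x_i) * sign(y_j-y_i).
  (1,2):dx=+2,dy=+8->C; (1,3):dx=-1,dy=+2->D; (1,4):dx=+7,dy=+10->C; (1,5):dx=+3,dy=+7->C
  (1,6):dx=+4,dy=+4->C; (2,3):dx=-3,dy=-6->C; (2,4):dx=+5,dy=+2->C; (2,5):dx=+1,dy=-1->D
  (2,6):dx=+2,dy=-4->D; (3,4):dx=+8,dy=+8->C; (3,5):dx=+4,dy=+5->C; (3,6):dx=+5,dy=+2->C
  (4,5):dx=-4,dy=-3->C; (4,6):dx=-3,dy=-6->C; (5,6):dx=+1,dy=-3->D
Step 2: C = 11, D = 4, total pairs = 15.
Step 3: tau = (C - D)/(n(n-1)/2) = (11 - 4)/15 = 0.466667.
Step 4: Exact two-sided p-value (enumerate n! = 720 permutations of y under H0): p = 0.272222.
Step 5: alpha = 0.05. fail to reject H0.

tau_b = 0.4667 (C=11, D=4), p = 0.272222, fail to reject H0.


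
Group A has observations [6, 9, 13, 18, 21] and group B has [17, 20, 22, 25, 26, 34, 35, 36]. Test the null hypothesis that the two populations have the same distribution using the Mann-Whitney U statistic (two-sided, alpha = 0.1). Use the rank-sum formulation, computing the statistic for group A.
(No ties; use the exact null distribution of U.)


Step 1: Combine and sort all 13 observations; assign midranks.
sorted (value, group): (6,X), (9,X), (13,X), (17,Y), (18,X), (20,Y), (21,X), (22,Y), (25,Y), (26,Y), (34,Y), (35,Y), (36,Y)
ranks: 6->1, 9->2, 13->3, 17->4, 18->5, 20->6, 21->7, 22->8, 25->9, 26->10, 34->11, 35->12, 36->13
Step 2: Rank sum for X: R1 = 1 + 2 + 3 + 5 + 7 = 18.
Step 3: U_X = R1 - n1(n1+1)/2 = 18 - 5*6/2 = 18 - 15 = 3.
       U_Y = n1*n2 - U_X = 40 - 3 = 37.
Step 4: No ties, so the exact null distribution of U (based on enumerating the C(13,5) = 1287 equally likely rank assignments) gives the two-sided p-value.
Step 5: p-value = 0.010878; compare to alpha = 0.1. reject H0.

U_X = 3, p = 0.010878, reject H0 at alpha = 0.1.


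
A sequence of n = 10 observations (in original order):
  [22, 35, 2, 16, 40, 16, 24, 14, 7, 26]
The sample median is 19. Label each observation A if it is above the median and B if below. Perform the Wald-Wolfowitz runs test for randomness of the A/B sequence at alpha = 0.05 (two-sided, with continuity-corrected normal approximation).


Step 1: Compute median = 19; label A = above, B = below.
Labels in order: AABBABABBA  (n_A = 5, n_B = 5)
Step 2: Count runs R = 7.
Step 3: Under H0 (random ordering), E[R] = 2*n_A*n_B/(n_A+n_B) + 1 = 2*5*5/10 + 1 = 6.0000.
        Var[R] = 2*n_A*n_B*(2*n_A*n_B - n_A - n_B) / ((n_A+n_B)^2 * (n_A+n_B-1)) = 2000/900 = 2.2222.
        SD[R] = 1.4907.
Step 4: Continuity-corrected z = (R - 0.5 - E[R]) / SD[R] = (7 - 0.5 - 6.0000) / 1.4907 = 0.3354.
Step 5: Two-sided p-value via normal approximation = 2*(1 - Phi(|z|)) = 0.737316.
Step 6: alpha = 0.05. fail to reject H0.

R = 7, z = 0.3354, p = 0.737316, fail to reject H0.


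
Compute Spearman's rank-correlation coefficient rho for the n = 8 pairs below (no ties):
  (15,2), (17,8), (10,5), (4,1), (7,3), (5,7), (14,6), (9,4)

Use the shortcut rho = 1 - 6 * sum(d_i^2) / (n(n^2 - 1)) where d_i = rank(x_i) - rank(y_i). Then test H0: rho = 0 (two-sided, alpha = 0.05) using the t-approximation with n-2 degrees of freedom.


Step 1: Rank x and y separately (midranks; no ties here).
rank(x): 15->7, 17->8, 10->5, 4->1, 7->3, 5->2, 14->6, 9->4
rank(y): 2->2, 8->8, 5->5, 1->1, 3->3, 7->7, 6->6, 4->4
Step 2: d_i = R_x(i) - R_y(i); compute d_i^2.
  (7-2)^2=25, (8-8)^2=0, (5-5)^2=0, (1-1)^2=0, (3-3)^2=0, (2-7)^2=25, (6-6)^2=0, (4-4)^2=0
sum(d^2) = 50.
Step 3: rho = 1 - 6*50 / (8*(8^2 - 1)) = 1 - 300/504 = 0.404762.
Step 4: Under H0, t = rho * sqrt((n-2)/(1-rho^2)) = 1.0842 ~ t(6).
Step 5: Two-sided p-value from the t-distribution with 6 df = 0.319889.
Step 6: alpha = 0.05. fail to reject H0.

rho = 0.4048, p = 0.319889, fail to reject H0 at alpha = 0.05.


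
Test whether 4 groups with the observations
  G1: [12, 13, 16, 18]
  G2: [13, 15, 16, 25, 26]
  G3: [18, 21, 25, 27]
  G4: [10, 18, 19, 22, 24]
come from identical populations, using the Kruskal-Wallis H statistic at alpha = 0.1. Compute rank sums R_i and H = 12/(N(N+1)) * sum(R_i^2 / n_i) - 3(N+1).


Step 1: Combine all N = 18 observations and assign midranks.
sorted (value, group, rank): (10,G4,1), (12,G1,2), (13,G1,3.5), (13,G2,3.5), (15,G2,5), (16,G1,6.5), (16,G2,6.5), (18,G1,9), (18,G3,9), (18,G4,9), (19,G4,11), (21,G3,12), (22,G4,13), (24,G4,14), (25,G2,15.5), (25,G3,15.5), (26,G2,17), (27,G3,18)
Step 2: Sum ranks within each group.
R_1 = 21 (n_1 = 4)
R_2 = 47.5 (n_2 = 5)
R_3 = 54.5 (n_3 = 4)
R_4 = 48 (n_4 = 5)
Step 3: H = 12/(N(N+1)) * sum(R_i^2/n_i) - 3(N+1)
     = 12/(18*19) * (21^2/4 + 47.5^2/5 + 54.5^2/4 + 48^2/5) - 3*19
     = 0.035088 * 1764.86 - 57
     = 4.925000.
Step 4: Ties present; correction factor C = 1 - 42/(18^3 - 18) = 0.992776. Corrected H = 4.925000 / 0.992776 = 4.960837.
Step 5: Under H0, H ~ chi^2(3); p-value = 0.174687.
Step 6: alpha = 0.1. fail to reject H0.

H = 4.9608, df = 3, p = 0.174687, fail to reject H0.


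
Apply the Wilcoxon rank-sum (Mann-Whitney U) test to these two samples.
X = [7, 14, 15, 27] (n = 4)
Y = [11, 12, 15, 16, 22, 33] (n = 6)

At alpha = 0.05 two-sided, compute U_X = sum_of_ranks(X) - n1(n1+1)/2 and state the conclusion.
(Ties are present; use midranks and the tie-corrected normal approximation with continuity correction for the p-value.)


Step 1: Combine and sort all 10 observations; assign midranks.
sorted (value, group): (7,X), (11,Y), (12,Y), (14,X), (15,X), (15,Y), (16,Y), (22,Y), (27,X), (33,Y)
ranks: 7->1, 11->2, 12->3, 14->4, 15->5.5, 15->5.5, 16->7, 22->8, 27->9, 33->10
Step 2: Rank sum for X: R1 = 1 + 4 + 5.5 + 9 = 19.5.
Step 3: U_X = R1 - n1(n1+1)/2 = 19.5 - 4*5/2 = 19.5 - 10 = 9.5.
       U_Y = n1*n2 - U_X = 24 - 9.5 = 14.5.
Step 4: Ties are present, so use the tie-corrected normal approximation (with continuity correction) for the p-value.
Step 5: p-value = 0.668870; compare to alpha = 0.05. fail to reject H0.

U_X = 9.5, p = 0.668870, fail to reject H0 at alpha = 0.05.


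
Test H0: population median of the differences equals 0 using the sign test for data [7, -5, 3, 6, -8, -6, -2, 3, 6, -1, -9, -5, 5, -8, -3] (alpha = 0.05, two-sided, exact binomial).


Step 1: Discard zero differences. Original n = 15; n_eff = number of nonzero differences = 15.
Nonzero differences (with sign): +7, -5, +3, +6, -8, -6, -2, +3, +6, -1, -9, -5, +5, -8, -3
Step 2: Count signs: positive = 6, negative = 9.
Step 3: Under H0: P(positive) = 0.5, so the number of positives S ~ Bin(15, 0.5).
Step 4: Two-sided exact p-value = sum of Bin(15,0.5) probabilities at or below the observed probability = 0.607239.
Step 5: alpha = 0.05. fail to reject H0.

n_eff = 15, pos = 6, neg = 9, p = 0.607239, fail to reject H0.


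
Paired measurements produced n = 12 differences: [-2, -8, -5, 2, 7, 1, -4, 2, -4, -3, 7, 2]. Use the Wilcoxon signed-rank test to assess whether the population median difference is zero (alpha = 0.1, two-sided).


Step 1: Drop any zero differences (none here) and take |d_i|.
|d| = [2, 8, 5, 2, 7, 1, 4, 2, 4, 3, 7, 2]
Step 2: Midrank |d_i| (ties get averaged ranks).
ranks: |2|->3.5, |8|->12, |5|->9, |2|->3.5, |7|->10.5, |1|->1, |4|->7.5, |2|->3.5, |4|->7.5, |3|->6, |7|->10.5, |2|->3.5
Step 3: Attach original signs; sum ranks with positive sign and with negative sign.
W+ = 3.5 + 10.5 + 1 + 3.5 + 10.5 + 3.5 = 32.5
W- = 3.5 + 12 + 9 + 7.5 + 7.5 + 6 = 45.5
(Check: W+ + W- = 78 should equal n(n+1)/2 = 78.)
Step 4: Test statistic W = min(W+, W-) = 32.5.
Step 5: Ties in |d|, so use the tie-corrected normal approximation.
        E[W] = n(n+1)/4 = 12*13/4 = 39.
        Tie groups: |d|=2 (t=4), |d|=4 (t=2), |d|=7 (t=2); sum(t^3 - t) = 72.
        Var[W] = n(n+1)(2n+1)/24 - sum(t^3-t)/48 = 3900/24 - 72/48 = 161.
        z = (W - E[W]) / sqrt(Var[W]) = (32.5 - 39) / 12.6886 = -0.5123.
        Two-sided p = 2*Phi(z) = 0.608461.
Step 6: alpha = 0.1. fail to reject H0.

W+ = 32.5, W- = 45.5, W = min = 32.5, p = 0.608461, fail to reject H0.


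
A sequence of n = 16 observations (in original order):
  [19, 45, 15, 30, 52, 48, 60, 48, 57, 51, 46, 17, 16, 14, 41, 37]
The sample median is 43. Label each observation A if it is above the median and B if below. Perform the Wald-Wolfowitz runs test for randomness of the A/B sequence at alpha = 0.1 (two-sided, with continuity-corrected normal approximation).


Step 1: Compute median = 43; label A = above, B = below.
Labels in order: BABBAAAAAAABBBBB  (n_A = 8, n_B = 8)
Step 2: Count runs R = 5.
Step 3: Under H0 (random ordering), E[R] = 2*n_A*n_B/(n_A+n_B) + 1 = 2*8*8/16 + 1 = 9.0000.
        Var[R] = 2*n_A*n_B*(2*n_A*n_B - n_A - n_B) / ((n_A+n_B)^2 * (n_A+n_B-1)) = 14336/3840 = 3.7333.
        SD[R] = 1.9322.
Step 4: Continuity-corrected z = (R + 0.5 - E[R]) / SD[R] = (5 + 0.5 - 9.0000) / 1.9322 = -1.8114.
Step 5: Two-sided p-value via normal approximation = 2*(1 - Phi(|z|)) = 0.070076.
Step 6: alpha = 0.1. reject H0.

R = 5, z = -1.8114, p = 0.070076, reject H0.


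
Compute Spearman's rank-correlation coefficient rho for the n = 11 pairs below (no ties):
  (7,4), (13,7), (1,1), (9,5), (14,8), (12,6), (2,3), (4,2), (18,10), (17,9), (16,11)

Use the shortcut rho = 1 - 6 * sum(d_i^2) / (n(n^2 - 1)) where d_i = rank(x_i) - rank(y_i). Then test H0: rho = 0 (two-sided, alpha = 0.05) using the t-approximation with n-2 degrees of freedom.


Step 1: Rank x and y separately (midranks; no ties here).
rank(x): 7->4, 13->7, 1->1, 9->5, 14->8, 12->6, 2->2, 4->3, 18->11, 17->10, 16->9
rank(y): 4->4, 7->7, 1->1, 5->5, 8->8, 6->6, 3->3, 2->2, 10->10, 9->9, 11->11
Step 2: d_i = R_x(i) - R_y(i); compute d_i^2.
  (4-4)^2=0, (7-7)^2=0, (1-1)^2=0, (5-5)^2=0, (8-8)^2=0, (6-6)^2=0, (2-3)^2=1, (3-2)^2=1, (11-10)^2=1, (10-9)^2=1, (9-11)^2=4
sum(d^2) = 8.
Step 3: rho = 1 - 6*8 / (11*(11^2 - 1)) = 1 - 48/1320 = 0.963636.
Step 4: Under H0, t = rho * sqrt((n-2)/(1-rho^2)) = 10.8186 ~ t(9).
Step 5: Two-sided p-value from the t-distribution with 9 df = 0.000002.
Step 6: alpha = 0.05. reject H0.

rho = 0.9636, p = 0.000002, reject H0 at alpha = 0.05.


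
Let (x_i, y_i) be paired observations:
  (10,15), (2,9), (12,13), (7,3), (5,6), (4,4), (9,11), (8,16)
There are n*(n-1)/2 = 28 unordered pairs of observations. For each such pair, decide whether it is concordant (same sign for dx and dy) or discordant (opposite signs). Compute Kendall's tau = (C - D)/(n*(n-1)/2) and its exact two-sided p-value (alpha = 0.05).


Step 1: Enumerate the 28 unordered pairs (i,j) with i<j and classify each by sign(x_j-x_i) * sign(y_j-y_i).
  (1,2):dx=-8,dy=-6->C; (1,3):dx=+2,dy=-2->D; (1,4):dx=-3,dy=-12->C; (1,5):dx=-5,dy=-9->C
  (1,6):dx=-6,dy=-11->C; (1,7):dx=-1,dy=-4->C; (1,8):dx=-2,dy=+1->D; (2,3):dx=+10,dy=+4->C
  (2,4):dx=+5,dy=-6->D; (2,5):dx=+3,dy=-3->D; (2,6):dx=+2,dy=-5->D; (2,7):dx=+7,dy=+2->C
  (2,8):dx=+6,dy=+7->C; (3,4):dx=-5,dy=-10->C; (3,5):dx=-7,dy=-7->C; (3,6):dx=-8,dy=-9->C
  (3,7):dx=-3,dy=-2->C; (3,8):dx=-4,dy=+3->D; (4,5):dx=-2,dy=+3->D; (4,6):dx=-3,dy=+1->D
  (4,7):dx=+2,dy=+8->C; (4,8):dx=+1,dy=+13->C; (5,6):dx=-1,dy=-2->C; (5,7):dx=+4,dy=+5->C
  (5,8):dx=+3,dy=+10->C; (6,7):dx=+5,dy=+7->C; (6,8):dx=+4,dy=+12->C; (7,8):dx=-1,dy=+5->D
Step 2: C = 19, D = 9, total pairs = 28.
Step 3: tau = (C - D)/(n(n-1)/2) = (19 - 9)/28 = 0.357143.
Step 4: Exact two-sided p-value (enumerate n! = 40320 permutations of y under H0): p = 0.275099.
Step 5: alpha = 0.05. fail to reject H0.

tau_b = 0.3571 (C=19, D=9), p = 0.275099, fail to reject H0.


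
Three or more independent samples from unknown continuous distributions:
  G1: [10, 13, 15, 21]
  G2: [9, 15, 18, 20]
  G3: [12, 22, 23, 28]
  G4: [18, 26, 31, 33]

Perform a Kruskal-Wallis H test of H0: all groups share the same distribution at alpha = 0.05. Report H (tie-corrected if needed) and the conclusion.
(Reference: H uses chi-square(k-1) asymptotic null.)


Step 1: Combine all N = 16 observations and assign midranks.
sorted (value, group, rank): (9,G2,1), (10,G1,2), (12,G3,3), (13,G1,4), (15,G1,5.5), (15,G2,5.5), (18,G2,7.5), (18,G4,7.5), (20,G2,9), (21,G1,10), (22,G3,11), (23,G3,12), (26,G4,13), (28,G3,14), (31,G4,15), (33,G4,16)
Step 2: Sum ranks within each group.
R_1 = 21.5 (n_1 = 4)
R_2 = 23 (n_2 = 4)
R_3 = 40 (n_3 = 4)
R_4 = 51.5 (n_4 = 4)
Step 3: H = 12/(N(N+1)) * sum(R_i^2/n_i) - 3(N+1)
     = 12/(16*17) * (21.5^2/4 + 23^2/4 + 40^2/4 + 51.5^2/4) - 3*17
     = 0.044118 * 1310.88 - 51
     = 6.832721.
Step 4: Ties present; correction factor C = 1 - 12/(16^3 - 16) = 0.997059. Corrected H = 6.832721 / 0.997059 = 6.852876.
Step 5: Under H0, H ~ chi^2(3); p-value = 0.076738.
Step 6: alpha = 0.05. fail to reject H0.

H = 6.8529, df = 3, p = 0.076738, fail to reject H0.


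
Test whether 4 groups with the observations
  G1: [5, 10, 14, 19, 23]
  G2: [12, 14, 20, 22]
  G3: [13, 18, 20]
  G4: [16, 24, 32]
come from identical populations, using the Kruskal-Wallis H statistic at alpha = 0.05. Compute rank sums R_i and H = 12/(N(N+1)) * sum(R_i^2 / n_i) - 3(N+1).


Step 1: Combine all N = 15 observations and assign midranks.
sorted (value, group, rank): (5,G1,1), (10,G1,2), (12,G2,3), (13,G3,4), (14,G1,5.5), (14,G2,5.5), (16,G4,7), (18,G3,8), (19,G1,9), (20,G2,10.5), (20,G3,10.5), (22,G2,12), (23,G1,13), (24,G4,14), (32,G4,15)
Step 2: Sum ranks within each group.
R_1 = 30.5 (n_1 = 5)
R_2 = 31 (n_2 = 4)
R_3 = 22.5 (n_3 = 3)
R_4 = 36 (n_4 = 3)
Step 3: H = 12/(N(N+1)) * sum(R_i^2/n_i) - 3(N+1)
     = 12/(15*16) * (30.5^2/5 + 31^2/4 + 22.5^2/3 + 36^2/3) - 3*16
     = 0.050000 * 1027.05 - 48
     = 3.352500.
Step 4: Ties present; correction factor C = 1 - 12/(15^3 - 15) = 0.996429. Corrected H = 3.352500 / 0.996429 = 3.364516.
Step 5: Under H0, H ~ chi^2(3); p-value = 0.338764.
Step 6: alpha = 0.05. fail to reject H0.

H = 3.3645, df = 3, p = 0.338764, fail to reject H0.


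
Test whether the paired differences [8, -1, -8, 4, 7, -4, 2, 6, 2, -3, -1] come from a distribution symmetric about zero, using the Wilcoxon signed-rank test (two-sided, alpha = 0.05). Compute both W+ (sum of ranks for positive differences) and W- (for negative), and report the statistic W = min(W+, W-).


Step 1: Drop any zero differences (none here) and take |d_i|.
|d| = [8, 1, 8, 4, 7, 4, 2, 6, 2, 3, 1]
Step 2: Midrank |d_i| (ties get averaged ranks).
ranks: |8|->10.5, |1|->1.5, |8|->10.5, |4|->6.5, |7|->9, |4|->6.5, |2|->3.5, |6|->8, |2|->3.5, |3|->5, |1|->1.5
Step 3: Attach original signs; sum ranks with positive sign and with negative sign.
W+ = 10.5 + 6.5 + 9 + 3.5 + 8 + 3.5 = 41
W- = 1.5 + 10.5 + 6.5 + 5 + 1.5 = 25
(Check: W+ + W- = 66 should equal n(n+1)/2 = 66.)
Step 4: Test statistic W = min(W+, W-) = 25.
Step 5: Ties in |d|, so use the tie-corrected normal approximation.
        E[W] = n(n+1)/4 = 11*12/4 = 33.
        Tie groups: |d|=1 (t=2), |d|=2 (t=2), |d|=4 (t=2), |d|=8 (t=2); sum(t^3 - t) = 24.
        Var[W] = n(n+1)(2n+1)/24 - sum(t^3-t)/48 = 3036/24 - 24/48 = 126.
        z = (W - E[W]) / sqrt(Var[W]) = (25 - 33) / 11.2250 = -0.7127.
        Two-sided p = 2*Phi(z) = 0.476033.
Step 6: alpha = 0.05. fail to reject H0.

W+ = 41, W- = 25, W = min = 25, p = 0.476033, fail to reject H0.


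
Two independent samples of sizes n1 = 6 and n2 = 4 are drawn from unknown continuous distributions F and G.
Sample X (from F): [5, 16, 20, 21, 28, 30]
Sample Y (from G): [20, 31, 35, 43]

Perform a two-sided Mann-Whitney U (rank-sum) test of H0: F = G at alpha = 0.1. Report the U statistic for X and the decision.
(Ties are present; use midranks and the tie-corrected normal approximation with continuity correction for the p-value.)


Step 1: Combine and sort all 10 observations; assign midranks.
sorted (value, group): (5,X), (16,X), (20,X), (20,Y), (21,X), (28,X), (30,X), (31,Y), (35,Y), (43,Y)
ranks: 5->1, 16->2, 20->3.5, 20->3.5, 21->5, 28->6, 30->7, 31->8, 35->9, 43->10
Step 2: Rank sum for X: R1 = 1 + 2 + 3.5 + 5 + 6 + 7 = 24.5.
Step 3: U_X = R1 - n1(n1+1)/2 = 24.5 - 6*7/2 = 24.5 - 21 = 3.5.
       U_Y = n1*n2 - U_X = 24 - 3.5 = 20.5.
Step 4: Ties are present, so use the tie-corrected normal approximation (with continuity correction) for the p-value.
Step 5: p-value = 0.087118; compare to alpha = 0.1. reject H0.

U_X = 3.5, p = 0.087118, reject H0 at alpha = 0.1.


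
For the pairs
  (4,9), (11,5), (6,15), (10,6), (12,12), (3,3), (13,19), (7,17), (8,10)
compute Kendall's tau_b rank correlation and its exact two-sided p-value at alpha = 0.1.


Step 1: Enumerate the 36 unordered pairs (i,j) with i<j and classify each by sign(x_j-x_i) * sign(y_j-y_i).
  (1,2):dx=+7,dy=-4->D; (1,3):dx=+2,dy=+6->C; (1,4):dx=+6,dy=-3->D; (1,5):dx=+8,dy=+3->C
  (1,6):dx=-1,dy=-6->C; (1,7):dx=+9,dy=+10->C; (1,8):dx=+3,dy=+8->C; (1,9):dx=+4,dy=+1->C
  (2,3):dx=-5,dy=+10->D; (2,4):dx=-1,dy=+1->D; (2,5):dx=+1,dy=+7->C; (2,6):dx=-8,dy=-2->C
  (2,7):dx=+2,dy=+14->C; (2,8):dx=-4,dy=+12->D; (2,9):dx=-3,dy=+5->D; (3,4):dx=+4,dy=-9->D
  (3,5):dx=+6,dy=-3->D; (3,6):dx=-3,dy=-12->C; (3,7):dx=+7,dy=+4->C; (3,8):dx=+1,dy=+2->C
  (3,9):dx=+2,dy=-5->D; (4,5):dx=+2,dy=+6->C; (4,6):dx=-7,dy=-3->C; (4,7):dx=+3,dy=+13->C
  (4,8):dx=-3,dy=+11->D; (4,9):dx=-2,dy=+4->D; (5,6):dx=-9,dy=-9->C; (5,7):dx=+1,dy=+7->C
  (5,8):dx=-5,dy=+5->D; (5,9):dx=-4,dy=-2->C; (6,7):dx=+10,dy=+16->C; (6,8):dx=+4,dy=+14->C
  (6,9):dx=+5,dy=+7->C; (7,8):dx=-6,dy=-2->C; (7,9):dx=-5,dy=-9->C; (8,9):dx=+1,dy=-7->D
Step 2: C = 23, D = 13, total pairs = 36.
Step 3: tau = (C - D)/(n(n-1)/2) = (23 - 13)/36 = 0.277778.
Step 4: Exact two-sided p-value (enumerate n! = 362880 permutations of y under H0): p = 0.358488.
Step 5: alpha = 0.1. fail to reject H0.

tau_b = 0.2778 (C=23, D=13), p = 0.358488, fail to reject H0.


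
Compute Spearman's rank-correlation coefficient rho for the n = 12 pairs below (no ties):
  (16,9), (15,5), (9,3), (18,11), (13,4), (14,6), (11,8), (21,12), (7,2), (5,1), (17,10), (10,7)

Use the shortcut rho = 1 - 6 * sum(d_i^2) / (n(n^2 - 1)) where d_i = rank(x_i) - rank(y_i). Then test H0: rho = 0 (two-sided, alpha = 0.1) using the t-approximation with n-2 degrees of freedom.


Step 1: Rank x and y separately (midranks; no ties here).
rank(x): 16->9, 15->8, 9->3, 18->11, 13->6, 14->7, 11->5, 21->12, 7->2, 5->1, 17->10, 10->4
rank(y): 9->9, 5->5, 3->3, 11->11, 4->4, 6->6, 8->8, 12->12, 2->2, 1->1, 10->10, 7->7
Step 2: d_i = R_x(i) - R_y(i); compute d_i^2.
  (9-9)^2=0, (8-5)^2=9, (3-3)^2=0, (11-11)^2=0, (6-4)^2=4, (7-6)^2=1, (5-8)^2=9, (12-12)^2=0, (2-2)^2=0, (1-1)^2=0, (10-10)^2=0, (4-7)^2=9
sum(d^2) = 32.
Step 3: rho = 1 - 6*32 / (12*(12^2 - 1)) = 1 - 192/1716 = 0.888112.
Step 4: Under H0, t = rho * sqrt((n-2)/(1-rho^2)) = 6.1103 ~ t(10).
Step 5: Two-sided p-value from the t-distribution with 10 df = 0.000114.
Step 6: alpha = 0.1. reject H0.

rho = 0.8881, p = 0.000114, reject H0 at alpha = 0.1.


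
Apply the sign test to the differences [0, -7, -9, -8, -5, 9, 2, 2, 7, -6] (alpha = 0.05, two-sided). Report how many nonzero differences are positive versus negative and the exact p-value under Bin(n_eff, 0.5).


Step 1: Discard zero differences. Original n = 10; n_eff = number of nonzero differences = 9.
Nonzero differences (with sign): -7, -9, -8, -5, +9, +2, +2, +7, -6
Step 2: Count signs: positive = 4, negative = 5.
Step 3: Under H0: P(positive) = 0.5, so the number of positives S ~ Bin(9, 0.5).
Step 4: Two-sided exact p-value = sum of Bin(9,0.5) probabilities at or below the observed probability = 1.000000.
Step 5: alpha = 0.05. fail to reject H0.

n_eff = 9, pos = 4, neg = 5, p = 1.000000, fail to reject H0.


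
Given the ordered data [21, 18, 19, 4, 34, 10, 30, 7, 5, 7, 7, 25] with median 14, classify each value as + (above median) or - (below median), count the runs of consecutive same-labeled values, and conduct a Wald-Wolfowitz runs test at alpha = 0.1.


Step 1: Compute median = 14; label A = above, B = below.
Labels in order: AAABABABBBBA  (n_A = 6, n_B = 6)
Step 2: Count runs R = 7.
Step 3: Under H0 (random ordering), E[R] = 2*n_A*n_B/(n_A+n_B) + 1 = 2*6*6/12 + 1 = 7.0000.
        Var[R] = 2*n_A*n_B*(2*n_A*n_B - n_A - n_B) / ((n_A+n_B)^2 * (n_A+n_B-1)) = 4320/1584 = 2.7273.
        SD[R] = 1.6514.
Step 4: R = E[R], so z = 0 with no continuity correction.
Step 5: Two-sided p-value via normal approximation = 2*(1 - Phi(|z|)) = 1.000000.
Step 6: alpha = 0.1. fail to reject H0.

R = 7, z = 0.0000, p = 1.000000, fail to reject H0.
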